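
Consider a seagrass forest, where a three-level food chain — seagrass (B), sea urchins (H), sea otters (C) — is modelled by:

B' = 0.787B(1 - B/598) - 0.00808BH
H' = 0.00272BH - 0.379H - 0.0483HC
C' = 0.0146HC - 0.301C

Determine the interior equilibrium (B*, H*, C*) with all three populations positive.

From dC/dt = 0: 0.0146H* = 0.301, so H* = 20.6.
From dB/dt = 0: 0.787(1 - B*/598) = 0.00808·20.6, giving B* = 598·(1 - 0.212) = 471.
From dH/dt = 0: 0.00272·471 - 0.379 = 0.0483C*, so C* = 0.903/0.0483 = 18.7.

B* ≈ 471, H* ≈ 20.6, C* ≈ 18.7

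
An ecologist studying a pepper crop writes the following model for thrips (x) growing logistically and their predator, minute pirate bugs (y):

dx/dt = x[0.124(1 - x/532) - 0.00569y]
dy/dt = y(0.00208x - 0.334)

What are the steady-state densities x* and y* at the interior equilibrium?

From dy/dt = 0 with y > 0: 0.00208x* = 0.334, so x* = 161.
Substitute into dx/dt = 0: 0.124(1 - 161/532) = 0.00569y*.
The bracket is 0.698, giving y* = 0.0866/0.00569 = 15.2.

x* ≈ 161, y* ≈ 15.2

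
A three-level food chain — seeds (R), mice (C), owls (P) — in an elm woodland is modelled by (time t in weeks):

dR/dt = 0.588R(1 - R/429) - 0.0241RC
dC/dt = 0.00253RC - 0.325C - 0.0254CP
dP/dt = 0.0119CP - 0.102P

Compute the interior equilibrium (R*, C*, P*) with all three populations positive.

R* ≈ 278, C* ≈ 8.57, P* ≈ 14.9

From dP/dt = 0: 0.0119C* = 0.102, so C* = 8.57.
From dR/dt = 0: 0.588(1 - R*/429) = 0.0241·8.57, giving R* = 429·(1 - 0.351) = 278.
From dC/dt = 0: 0.00253·278 - 0.325 = 0.0254P*, so P* = 0.379/0.0254 = 14.9.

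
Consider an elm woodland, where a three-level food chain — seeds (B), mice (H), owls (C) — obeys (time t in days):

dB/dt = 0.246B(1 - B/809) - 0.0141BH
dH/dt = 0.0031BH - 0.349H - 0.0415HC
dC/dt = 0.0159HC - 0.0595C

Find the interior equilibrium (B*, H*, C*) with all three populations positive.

From dC/dt = 0: 0.0159H* = 0.0595, so H* = 3.74.
From dB/dt = 0: 0.246(1 - B*/809) = 0.0141·3.74, giving B* = 809·(1 - 0.214) = 635.
From dH/dt = 0: 0.0031·635 - 0.349 = 0.0415C*, so C* = 1.62/0.0415 = 39.1.

B* ≈ 635, H* ≈ 3.74, C* ≈ 39.1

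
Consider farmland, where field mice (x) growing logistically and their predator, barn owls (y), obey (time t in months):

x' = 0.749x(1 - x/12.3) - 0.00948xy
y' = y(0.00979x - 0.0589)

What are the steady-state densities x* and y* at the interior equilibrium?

x* ≈ 6.02, y* ≈ 40.4

From dy/dt = 0 with y > 0: 0.00979x* = 0.0589, so x* = 6.02.
Substitute into dx/dt = 0: 0.749(1 - 6.02/12.3) = 0.00948y*.
The bracket is 0.511, giving y* = 0.383/0.00948 = 40.4.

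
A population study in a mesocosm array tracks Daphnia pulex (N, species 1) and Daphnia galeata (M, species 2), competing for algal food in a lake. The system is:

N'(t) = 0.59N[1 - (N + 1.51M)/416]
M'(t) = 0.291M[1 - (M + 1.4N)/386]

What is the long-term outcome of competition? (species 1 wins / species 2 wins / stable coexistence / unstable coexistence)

unstable coexistence (outcome depends on initial conditions)

Compare the nullcline intercepts: K1/α12 = 416/1.51 = 275 < K2 = 386; K2/α21 = 386/1.4 = 276 < K1 = 416.
Since both are reversed, neither can invade when rare; the interior point is a saddle.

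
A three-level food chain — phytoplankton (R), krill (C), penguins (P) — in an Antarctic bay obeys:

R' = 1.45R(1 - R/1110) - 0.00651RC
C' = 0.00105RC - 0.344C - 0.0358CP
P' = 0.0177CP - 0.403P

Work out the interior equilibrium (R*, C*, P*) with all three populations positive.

R* ≈ 997, C* ≈ 22.8, P* ≈ 19.6

From dP/dt = 0: 0.0177C* = 0.403, so C* = 22.8.
From dR/dt = 0: 1.45(1 - R*/1110) = 0.00651·22.8, giving R* = 1110·(1 - 0.102) = 997.
From dC/dt = 0: 0.00105·997 - 0.344 = 0.0358P*, so P* = 0.702/0.0358 = 19.6.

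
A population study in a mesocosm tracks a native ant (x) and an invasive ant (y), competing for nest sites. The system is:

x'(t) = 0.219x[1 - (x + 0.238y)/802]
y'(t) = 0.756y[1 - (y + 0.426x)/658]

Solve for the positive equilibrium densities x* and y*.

x* ≈ 718, y* ≈ 352

Setting both brackets to zero gives the nullclines x + 0.238y = 802 and 0.426x + y = 658.
Substituting y = 658 - 0.426x into the first: x(1 - 0.238·0.426) = 802 - 0.238·658.
So x* = 645/0.899 = 718, and then y* = 658 - 0.426·718 = 352.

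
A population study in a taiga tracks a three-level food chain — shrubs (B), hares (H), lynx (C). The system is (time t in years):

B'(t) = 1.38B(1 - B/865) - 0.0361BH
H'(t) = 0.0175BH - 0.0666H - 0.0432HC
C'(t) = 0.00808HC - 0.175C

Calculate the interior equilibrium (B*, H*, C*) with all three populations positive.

B* ≈ 375, H* ≈ 21.7, C* ≈ 150

From dC/dt = 0: 0.00808H* = 0.175, so H* = 21.7.
From dB/dt = 0: 1.38(1 - B*/865) = 0.0361·21.7, giving B* = 865·(1 - 0.567) = 375.
From dH/dt = 0: 0.0175·375 - 0.0666 = 0.0432C*, so C* = 6.49/0.0432 = 150.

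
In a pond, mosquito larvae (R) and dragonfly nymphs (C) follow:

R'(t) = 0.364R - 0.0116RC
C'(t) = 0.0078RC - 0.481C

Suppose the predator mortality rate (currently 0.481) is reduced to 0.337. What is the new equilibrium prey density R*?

R* ≈ 43.2

At the interior fixed point, setting dC/dt = 0 with C > 0 fixes R* = (predator death rate)/(RC coefficient) — independent of the other coefficients.
With the change, R* = 0.337/0.0078 = 43.2; it falls from 61.7.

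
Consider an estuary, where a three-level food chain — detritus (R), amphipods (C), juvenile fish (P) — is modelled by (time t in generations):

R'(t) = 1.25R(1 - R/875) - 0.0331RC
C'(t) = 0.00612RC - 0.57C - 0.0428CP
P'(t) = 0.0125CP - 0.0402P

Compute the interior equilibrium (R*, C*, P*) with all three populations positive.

R* ≈ 800, C* ≈ 3.22, P* ≈ 101

From dP/dt = 0: 0.0125C* = 0.0402, so C* = 3.22.
From dR/dt = 0: 1.25(1 - R*/875) = 0.0331·3.22, giving R* = 875·(1 - 0.0852) = 800.
From dC/dt = 0: 0.00612·800 - 0.57 = 0.0428P*, so P* = 4.33/0.0428 = 101.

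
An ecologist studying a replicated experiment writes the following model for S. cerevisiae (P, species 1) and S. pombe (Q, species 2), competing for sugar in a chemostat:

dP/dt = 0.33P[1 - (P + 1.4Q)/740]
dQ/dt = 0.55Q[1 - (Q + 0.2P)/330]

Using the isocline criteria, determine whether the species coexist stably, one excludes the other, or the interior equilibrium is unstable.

Compare the nullcline intercepts: K1/α12 = 740/1.4 = 529 > K2 = 330; K2/α21 = 330/0.2 = 1650 > K1 = 740.
Since both inequalities hold, each species can invade when rare, so the interior equilibrium is stable.

stable coexistence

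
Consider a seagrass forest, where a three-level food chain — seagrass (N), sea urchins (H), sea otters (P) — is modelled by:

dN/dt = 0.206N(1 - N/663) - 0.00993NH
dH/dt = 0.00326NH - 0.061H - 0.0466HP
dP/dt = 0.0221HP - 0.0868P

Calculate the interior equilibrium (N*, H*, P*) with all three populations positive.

From dP/dt = 0: 0.0221H* = 0.0868, so H* = 3.93.
From dN/dt = 0: 0.206(1 - N*/663) = 0.00993·3.93, giving N* = 663·(1 - 0.189) = 537.
From dH/dt = 0: 0.00326·537 - 0.061 = 0.0466P*, so P* = 1.69/0.0466 = 36.3.

N* ≈ 537, H* ≈ 3.93, P* ≈ 36.3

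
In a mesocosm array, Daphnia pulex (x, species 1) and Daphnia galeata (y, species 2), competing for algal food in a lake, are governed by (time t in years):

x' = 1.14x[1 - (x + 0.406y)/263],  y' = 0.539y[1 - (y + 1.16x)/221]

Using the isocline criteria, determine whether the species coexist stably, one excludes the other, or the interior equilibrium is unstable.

species 1 excludes species 2

Compare the nullcline intercepts: K1/α12 = 263/0.406 = 648 > K2 = 221; K2/α21 = 221/1.16 = 191 < K1 = 263.
Since the inequalities point opposite ways, species 1 can invade but species 2 cannot.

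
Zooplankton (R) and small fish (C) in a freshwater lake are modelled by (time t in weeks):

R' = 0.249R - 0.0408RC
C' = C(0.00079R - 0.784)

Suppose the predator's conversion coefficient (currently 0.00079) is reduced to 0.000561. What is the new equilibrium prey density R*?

At the interior fixed point, setting dC/dt = 0 with C > 0 fixes R* = (predator death rate)/(RC coefficient) — independent of the other coefficients.
With the change, R* = 0.784/0.000561 = 1400; it rises from 992.

R* ≈ 1400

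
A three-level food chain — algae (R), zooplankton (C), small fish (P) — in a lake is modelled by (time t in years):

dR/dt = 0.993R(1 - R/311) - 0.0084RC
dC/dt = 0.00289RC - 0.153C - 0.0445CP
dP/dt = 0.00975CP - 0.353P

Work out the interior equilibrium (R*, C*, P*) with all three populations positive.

From dP/dt = 0: 0.00975C* = 0.353, so C* = 36.2.
From dR/dt = 0: 0.993(1 - R*/311) = 0.0084·36.2, giving R* = 311·(1 - 0.306) = 216.
From dC/dt = 0: 0.00289·216 - 0.153 = 0.0445P*, so P* = 0.471/0.0445 = 10.6.

R* ≈ 216, C* ≈ 36.2, P* ≈ 10.6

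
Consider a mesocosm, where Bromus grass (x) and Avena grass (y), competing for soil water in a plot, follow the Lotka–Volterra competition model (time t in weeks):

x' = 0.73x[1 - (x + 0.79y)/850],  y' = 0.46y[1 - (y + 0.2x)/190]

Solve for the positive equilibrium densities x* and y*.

x* ≈ 831, y* ≈ 23.8

Setting both brackets to zero gives the nullclines x + 0.79y = 850 and 0.2x + y = 190.
Substituting y = 190 - 0.2x into the first: x(1 - 0.79·0.2) = 850 - 0.79·190.
So x* = 700/0.842 = 831, and then y* = 190 - 0.2·831 = 23.8.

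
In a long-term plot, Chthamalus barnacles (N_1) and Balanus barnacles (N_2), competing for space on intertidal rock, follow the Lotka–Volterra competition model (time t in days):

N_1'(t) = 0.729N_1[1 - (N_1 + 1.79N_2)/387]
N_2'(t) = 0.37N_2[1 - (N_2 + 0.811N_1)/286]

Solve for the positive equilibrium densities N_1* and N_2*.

Setting both brackets to zero gives the nullclines N_1 + 1.79N_2 = 387 and 0.811N_1 + N_2 = 286.
Substituting N_2 = 286 - 0.811N_1 into the first: N_1(1 - 1.79·0.811) = 387 - 1.79·286.
So N_1* = -125/-0.452 = 277, and then N_2* = 286 - 0.811·277 = 61.7.

N_1* ≈ 277, N_2* ≈ 61.7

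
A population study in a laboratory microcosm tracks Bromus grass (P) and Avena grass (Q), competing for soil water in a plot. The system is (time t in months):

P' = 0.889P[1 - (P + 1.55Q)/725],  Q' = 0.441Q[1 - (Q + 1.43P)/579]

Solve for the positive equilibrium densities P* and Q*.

Setting both brackets to zero gives the nullclines P + 1.55Q = 725 and 1.43P + Q = 579.
Substituting Q = 579 - 1.43P into the first: P(1 - 1.55·1.43) = 725 - 1.55·579.
So P* = -172/-1.22 = 142, and then Q* = 579 - 1.43·142 = 376.

P* ≈ 142, Q* ≈ 376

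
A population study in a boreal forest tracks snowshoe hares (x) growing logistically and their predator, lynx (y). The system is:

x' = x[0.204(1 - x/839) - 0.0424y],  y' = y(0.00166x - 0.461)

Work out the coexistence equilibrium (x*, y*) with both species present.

From dy/dt = 0 with y > 0: 0.00166x* = 0.461, so x* = 278.
Substitute into dx/dt = 0: 0.204(1 - 278/839) = 0.0424y*.
The bracket is 0.669, giving y* = 0.136/0.0424 = 3.22.

x* ≈ 278, y* ≈ 3.22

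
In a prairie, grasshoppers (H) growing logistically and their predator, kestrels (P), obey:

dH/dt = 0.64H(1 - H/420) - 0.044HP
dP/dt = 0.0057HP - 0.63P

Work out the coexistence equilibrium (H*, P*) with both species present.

From dP/dt = 0 with P > 0: 0.0057H* = 0.63, so H* = 111.
Substitute into dH/dt = 0: 0.64(1 - 111/420) = 0.044P*.
The bracket is 0.737, giving P* = 0.472/0.044 = 10.7.

H* ≈ 111, P* ≈ 10.7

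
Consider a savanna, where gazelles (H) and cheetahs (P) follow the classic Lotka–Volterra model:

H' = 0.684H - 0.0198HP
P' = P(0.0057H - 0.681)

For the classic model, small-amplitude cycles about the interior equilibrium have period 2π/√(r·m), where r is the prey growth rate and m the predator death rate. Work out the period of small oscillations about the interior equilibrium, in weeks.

Here r = 0.684 and m = 0.681, so r·m = 0.466.
ω = √0.466 = 0.682 per week, hence T = 2π/ω ≈ 9.21 weeks.

T ≈ 9.21 weeks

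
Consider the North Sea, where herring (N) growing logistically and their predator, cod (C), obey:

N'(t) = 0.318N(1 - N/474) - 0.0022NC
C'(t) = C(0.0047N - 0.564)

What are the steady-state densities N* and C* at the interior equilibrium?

N* ≈ 120, C* ≈ 108

From dC/dt = 0 with C > 0: 0.0047N* = 0.564, so N* = 120.
Substitute into dN/dt = 0: 0.318(1 - 120/474) = 0.0022C*.
The bracket is 0.747, giving C* = 0.237/0.0022 = 108.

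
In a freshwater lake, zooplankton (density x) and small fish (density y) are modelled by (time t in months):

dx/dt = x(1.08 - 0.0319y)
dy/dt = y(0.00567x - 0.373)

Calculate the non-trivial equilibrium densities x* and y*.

x* ≈ 65.8, y* ≈ 33.9

Set dy/dt = 0 with y > 0: 0.00567x - 0.373 = 0, so x* = 0.373/0.00567 = 65.8.
Set dx/dt = 0 with x > 0: 1.08 - 0.0319y = 0, so y* = 1.08/0.0319 = 33.9.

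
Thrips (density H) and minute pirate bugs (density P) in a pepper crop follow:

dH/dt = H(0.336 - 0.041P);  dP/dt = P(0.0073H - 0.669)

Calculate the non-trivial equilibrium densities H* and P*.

Set dP/dt = 0 with P > 0: 0.0073H - 0.669 = 0, so H* = 0.669/0.0073 = 91.6.
Set dH/dt = 0 with H > 0: 0.336 - 0.041P = 0, so P* = 0.336/0.041 = 8.2.

H* ≈ 91.6, P* ≈ 8.2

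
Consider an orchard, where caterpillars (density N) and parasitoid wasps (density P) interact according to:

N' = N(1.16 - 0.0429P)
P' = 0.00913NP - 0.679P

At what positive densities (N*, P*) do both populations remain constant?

N* ≈ 74.4, P* ≈ 27

Set dP/dt = 0 with P > 0: 0.00913N - 0.679 = 0, so N* = 0.679/0.00913 = 74.4.
Set dN/dt = 0 with N > 0: 1.16 - 0.0429P = 0, so P* = 1.16/0.0429 = 27.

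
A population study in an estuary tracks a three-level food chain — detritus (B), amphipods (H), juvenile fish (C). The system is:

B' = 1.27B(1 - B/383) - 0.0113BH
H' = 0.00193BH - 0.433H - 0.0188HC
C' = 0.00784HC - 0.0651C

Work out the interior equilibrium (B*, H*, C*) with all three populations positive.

B* ≈ 355, H* ≈ 8.3, C* ≈ 13.4

From dC/dt = 0: 0.00784H* = 0.0651, so H* = 8.3.
From dB/dt = 0: 1.27(1 - B*/383) = 0.0113·8.3, giving B* = 383·(1 - 0.0739) = 355.
From dH/dt = 0: 0.00193·355 - 0.433 = 0.0188C*, so C* = 0.252/0.0188 = 13.4.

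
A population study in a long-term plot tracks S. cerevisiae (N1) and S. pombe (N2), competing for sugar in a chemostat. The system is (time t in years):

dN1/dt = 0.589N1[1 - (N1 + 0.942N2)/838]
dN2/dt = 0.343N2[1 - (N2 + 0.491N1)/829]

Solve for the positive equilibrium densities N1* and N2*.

N1* ≈ 106, N2* ≈ 777

Setting both brackets to zero gives the nullclines N1 + 0.942N2 = 838 and 0.491N1 + N2 = 829.
Substituting N2 = 829 - 0.491N1 into the first: N1(1 - 0.942·0.491) = 838 - 0.942·829.
So N1* = 57.1/0.537 = 106, and then N2* = 829 - 0.491·106 = 777.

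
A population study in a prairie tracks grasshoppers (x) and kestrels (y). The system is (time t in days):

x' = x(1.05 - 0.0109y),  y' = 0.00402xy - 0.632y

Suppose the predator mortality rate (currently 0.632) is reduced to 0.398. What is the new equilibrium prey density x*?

x* ≈ 99

At the interior fixed point, setting dy/dt = 0 with y > 0 fixes x* = (predator death rate)/(xy coefficient) — independent of the other coefficients.
With the change, x* = 0.398/0.00402 = 99; it falls from 157.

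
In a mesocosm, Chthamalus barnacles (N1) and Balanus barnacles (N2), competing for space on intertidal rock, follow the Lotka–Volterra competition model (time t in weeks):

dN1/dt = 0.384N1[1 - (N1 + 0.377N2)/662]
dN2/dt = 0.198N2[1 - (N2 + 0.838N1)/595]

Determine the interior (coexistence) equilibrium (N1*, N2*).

N1* ≈ 640, N2* ≈ 58.8

Setting both brackets to zero gives the nullclines N1 + 0.377N2 = 662 and 0.838N1 + N2 = 595.
Substituting N2 = 595 - 0.838N1 into the first: N1(1 - 0.377·0.838) = 662 - 0.377·595.
So N1* = 438/0.684 = 640, and then N2* = 595 - 0.838·640 = 58.8.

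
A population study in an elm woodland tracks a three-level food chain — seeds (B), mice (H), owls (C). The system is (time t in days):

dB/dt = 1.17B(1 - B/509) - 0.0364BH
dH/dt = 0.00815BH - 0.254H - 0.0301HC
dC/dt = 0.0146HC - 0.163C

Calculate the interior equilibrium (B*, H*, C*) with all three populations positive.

B* ≈ 332, H* ≈ 11.2, C* ≈ 81.5

From dC/dt = 0: 0.0146H* = 0.163, so H* = 11.2.
From dB/dt = 0: 1.17(1 - B*/509) = 0.0364·11.2, giving B* = 509·(1 - 0.347) = 332.
From dH/dt = 0: 0.00815·332 - 0.254 = 0.0301C*, so C* = 2.45/0.0301 = 81.5.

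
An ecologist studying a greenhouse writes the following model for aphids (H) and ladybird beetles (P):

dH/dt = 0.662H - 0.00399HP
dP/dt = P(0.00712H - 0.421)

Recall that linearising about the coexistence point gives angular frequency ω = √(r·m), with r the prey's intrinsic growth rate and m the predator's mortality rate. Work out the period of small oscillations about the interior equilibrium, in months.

T ≈ 11.9 months

Here r = 0.662 and m = 0.421, so r·m = 0.279.
ω = √0.279 = 0.528 per month, hence T = 2π/ω ≈ 11.9 months.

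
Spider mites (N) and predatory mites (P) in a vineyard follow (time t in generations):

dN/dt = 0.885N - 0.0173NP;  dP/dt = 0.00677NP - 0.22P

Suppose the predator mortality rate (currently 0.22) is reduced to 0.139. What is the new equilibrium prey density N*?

N* ≈ 20.5

At the interior fixed point, setting dP/dt = 0 with P > 0 fixes N* = (predator death rate)/(NP coefficient) — independent of the other coefficients.
With the change, N* = 0.139/0.00677 = 20.5; it falls from 32.5.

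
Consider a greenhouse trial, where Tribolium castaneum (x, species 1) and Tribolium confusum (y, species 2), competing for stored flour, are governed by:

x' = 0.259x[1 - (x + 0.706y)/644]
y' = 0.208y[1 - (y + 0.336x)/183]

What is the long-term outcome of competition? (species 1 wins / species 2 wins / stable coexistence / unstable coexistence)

Compare the nullcline intercepts: K1/α12 = 644/0.706 = 912 > K2 = 183; K2/α21 = 183/0.336 = 545 < K1 = 644.
Since the inequalities point opposite ways, species 1 can invade but species 2 cannot.

species 1 excludes species 2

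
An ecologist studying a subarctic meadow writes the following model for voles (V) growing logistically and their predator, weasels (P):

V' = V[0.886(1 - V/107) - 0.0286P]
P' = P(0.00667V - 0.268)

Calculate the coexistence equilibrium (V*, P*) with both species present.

From dP/dt = 0 with P > 0: 0.00667V* = 0.268, so V* = 40.2.
Substitute into dV/dt = 0: 0.886(1 - 40.2/107) = 0.0286P*.
The bracket is 0.624, giving P* = 0.553/0.0286 = 19.3.

V* ≈ 40.2, P* ≈ 19.3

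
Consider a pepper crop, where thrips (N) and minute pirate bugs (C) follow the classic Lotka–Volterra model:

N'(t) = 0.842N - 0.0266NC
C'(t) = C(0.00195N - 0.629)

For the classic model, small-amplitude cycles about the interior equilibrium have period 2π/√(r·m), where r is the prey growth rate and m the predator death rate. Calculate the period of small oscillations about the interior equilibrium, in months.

T ≈ 8.63 months

Here r = 0.842 and m = 0.629, so r·m = 0.53.
ω = √0.53 = 0.728 per month, hence T = 2π/ω ≈ 8.63 months.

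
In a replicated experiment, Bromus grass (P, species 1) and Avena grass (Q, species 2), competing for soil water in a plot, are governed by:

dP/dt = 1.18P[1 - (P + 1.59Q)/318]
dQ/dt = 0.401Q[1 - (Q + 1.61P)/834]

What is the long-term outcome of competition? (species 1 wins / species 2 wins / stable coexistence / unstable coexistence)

species 2 excludes species 1

Compare the nullcline intercepts: K1/α12 = 318/1.59 = 200 < K2 = 834; K2/α21 = 834/1.61 = 518 > K1 = 318.
Since the inequalities point opposite ways, species 2 can invade but species 1 cannot.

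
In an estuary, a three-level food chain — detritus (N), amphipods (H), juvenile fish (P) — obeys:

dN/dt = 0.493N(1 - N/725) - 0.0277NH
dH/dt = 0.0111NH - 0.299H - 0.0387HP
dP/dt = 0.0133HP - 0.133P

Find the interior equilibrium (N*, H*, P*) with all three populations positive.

N* ≈ 318, H* ≈ 10, P* ≈ 83.4

From dP/dt = 0: 0.0133H* = 0.133, so H* = 10.
From dN/dt = 0: 0.493(1 - N*/725) = 0.0277·10, giving N* = 725·(1 - 0.562) = 318.
From dH/dt = 0: 0.0111·318 - 0.299 = 0.0387P*, so P* = 3.23/0.0387 = 83.4.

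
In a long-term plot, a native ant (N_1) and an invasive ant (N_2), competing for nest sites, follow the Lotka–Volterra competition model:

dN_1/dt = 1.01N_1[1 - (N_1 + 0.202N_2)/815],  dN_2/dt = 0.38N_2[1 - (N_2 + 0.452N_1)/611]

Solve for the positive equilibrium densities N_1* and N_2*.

Setting both brackets to zero gives the nullclines N_1 + 0.202N_2 = 815 and 0.452N_1 + N_2 = 611.
Substituting N_2 = 611 - 0.452N_1 into the first: N_1(1 - 0.202·0.452) = 815 - 0.202·611.
So N_1* = 692/0.909 = 761, and then N_2* = 611 - 0.452·761 = 267.

N_1* ≈ 761, N_2* ≈ 267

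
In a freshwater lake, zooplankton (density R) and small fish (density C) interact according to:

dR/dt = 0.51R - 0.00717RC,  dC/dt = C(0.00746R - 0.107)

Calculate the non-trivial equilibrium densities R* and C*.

R* ≈ 14.3, C* ≈ 71.1

Set dC/dt = 0 with C > 0: 0.00746R - 0.107 = 0, so R* = 0.107/0.00746 = 14.3.
Set dR/dt = 0 with R > 0: 0.51 - 0.00717C = 0, so C* = 0.51/0.00717 = 71.1.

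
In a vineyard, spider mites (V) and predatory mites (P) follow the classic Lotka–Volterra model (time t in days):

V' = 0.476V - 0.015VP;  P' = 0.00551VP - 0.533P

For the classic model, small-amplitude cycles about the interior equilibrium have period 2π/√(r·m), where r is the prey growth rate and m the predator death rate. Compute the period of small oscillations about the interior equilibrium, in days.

T ≈ 12.5 days

Here r = 0.476 and m = 0.533, so r·m = 0.254.
ω = √0.254 = 0.504 per day, hence T = 2π/ω ≈ 12.5 days.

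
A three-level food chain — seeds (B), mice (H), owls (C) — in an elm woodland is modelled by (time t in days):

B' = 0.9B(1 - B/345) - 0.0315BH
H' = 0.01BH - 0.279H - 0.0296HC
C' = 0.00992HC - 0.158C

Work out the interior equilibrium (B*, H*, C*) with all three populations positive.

B* ≈ 153, H* ≈ 15.9, C* ≈ 42.2

From dC/dt = 0: 0.00992H* = 0.158, so H* = 15.9.
From dB/dt = 0: 0.9(1 - B*/345) = 0.0315·15.9, giving B* = 345·(1 - 0.557) = 153.
From dH/dt = 0: 0.01·153 - 0.279 = 0.0296C*, so C* = 1.25/0.0296 = 42.2.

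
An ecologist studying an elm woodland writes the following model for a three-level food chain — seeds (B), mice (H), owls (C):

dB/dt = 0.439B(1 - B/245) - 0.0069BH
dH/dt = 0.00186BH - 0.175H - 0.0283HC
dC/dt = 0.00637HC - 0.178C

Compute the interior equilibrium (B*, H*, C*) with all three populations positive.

From dC/dt = 0: 0.00637H* = 0.178, so H* = 27.9.
From dB/dt = 0: 0.439(1 - B*/245) = 0.0069·27.9, giving B* = 245·(1 - 0.439) = 137.
From dH/dt = 0: 0.00186·137 - 0.175 = 0.0283C*, so C* = 0.0806/0.0283 = 2.85.

B* ≈ 137, H* ≈ 27.9, C* ≈ 2.85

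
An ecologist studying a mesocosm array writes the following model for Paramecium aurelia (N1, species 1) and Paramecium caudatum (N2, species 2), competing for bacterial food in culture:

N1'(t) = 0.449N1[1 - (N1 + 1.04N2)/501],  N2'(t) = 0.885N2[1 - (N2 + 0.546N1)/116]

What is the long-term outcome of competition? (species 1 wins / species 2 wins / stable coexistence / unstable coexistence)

species 1 excludes species 2

Compare the nullcline intercepts: K1/α12 = 501/1.04 = 482 > K2 = 116; K2/α21 = 116/0.546 = 212 < K1 = 501.
Since the inequalities point opposite ways, species 1 can invade but species 2 cannot.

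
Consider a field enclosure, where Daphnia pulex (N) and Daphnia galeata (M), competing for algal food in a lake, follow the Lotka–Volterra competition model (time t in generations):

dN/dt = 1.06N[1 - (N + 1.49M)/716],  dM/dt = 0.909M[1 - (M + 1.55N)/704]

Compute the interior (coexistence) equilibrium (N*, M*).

N* ≈ 254, M* ≈ 310

Setting both brackets to zero gives the nullclines N + 1.49M = 716 and 1.55N + M = 704.
Substituting M = 704 - 1.55N into the first: N(1 - 1.49·1.55) = 716 - 1.49·704.
So N* = -333/-1.31 = 254, and then M* = 704 - 1.55·254 = 310.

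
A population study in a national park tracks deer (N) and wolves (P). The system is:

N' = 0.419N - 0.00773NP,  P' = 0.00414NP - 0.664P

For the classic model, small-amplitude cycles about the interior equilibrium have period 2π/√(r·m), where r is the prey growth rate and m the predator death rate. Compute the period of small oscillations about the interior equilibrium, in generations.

T ≈ 11.9 generations

Here r = 0.419 and m = 0.664, so r·m = 0.278.
ω = √0.278 = 0.527 per generation, hence T = 2π/ω ≈ 11.9 generations.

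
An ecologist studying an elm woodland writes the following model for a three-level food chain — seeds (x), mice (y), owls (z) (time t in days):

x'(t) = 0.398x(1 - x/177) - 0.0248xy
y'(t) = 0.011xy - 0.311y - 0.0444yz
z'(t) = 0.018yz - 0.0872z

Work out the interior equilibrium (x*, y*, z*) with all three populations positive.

From dz/dt = 0: 0.018y* = 0.0872, so y* = 4.84.
From dx/dt = 0: 0.398(1 - x*/177) = 0.0248·4.84, giving x* = 177·(1 - 0.302) = 124.
From dy/dt = 0: 0.011·124 - 0.311 = 0.0444z*, so z* = 1.05/0.0444 = 23.6.

x* ≈ 124, y* ≈ 4.84, z* ≈ 23.6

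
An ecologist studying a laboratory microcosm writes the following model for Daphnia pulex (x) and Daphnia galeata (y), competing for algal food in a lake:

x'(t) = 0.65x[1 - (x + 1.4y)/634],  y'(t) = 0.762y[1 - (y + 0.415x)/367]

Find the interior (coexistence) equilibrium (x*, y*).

x* ≈ 287, y* ≈ 248

Setting both brackets to zero gives the nullclines x + 1.4y = 634 and 0.415x + y = 367.
Substituting y = 367 - 0.415x into the first: x(1 - 1.4·0.415) = 634 - 1.4·367.
So x* = 120/0.419 = 287, and then y* = 367 - 0.415·287 = 248.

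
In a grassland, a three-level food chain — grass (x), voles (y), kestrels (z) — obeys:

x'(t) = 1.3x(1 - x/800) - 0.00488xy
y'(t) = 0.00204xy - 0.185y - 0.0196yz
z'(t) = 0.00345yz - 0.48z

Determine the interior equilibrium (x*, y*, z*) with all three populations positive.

x* ≈ 382, y* ≈ 139, z* ≈ 30.3

From dz/dt = 0: 0.00345y* = 0.48, so y* = 139.
From dx/dt = 0: 1.3(1 - x*/800) = 0.00488·139, giving x* = 800·(1 - 0.522) = 382.
From dy/dt = 0: 0.00204·382 - 0.185 = 0.0196z*, so z* = 0.595/0.0196 = 30.3.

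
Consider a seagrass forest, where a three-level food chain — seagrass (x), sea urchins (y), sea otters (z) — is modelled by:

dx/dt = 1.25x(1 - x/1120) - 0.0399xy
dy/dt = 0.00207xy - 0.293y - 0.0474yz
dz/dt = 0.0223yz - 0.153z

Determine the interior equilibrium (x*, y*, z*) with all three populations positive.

From dz/dt = 0: 0.0223y* = 0.153, so y* = 6.86.
From dx/dt = 0: 1.25(1 - x*/1120) = 0.0399·6.86, giving x* = 1120·(1 - 0.219) = 875.
From dy/dt = 0: 0.00207·875 - 0.293 = 0.0474z*, so z* = 1.52/0.0474 = 32.

x* ≈ 875, y* ≈ 6.86, z* ≈ 32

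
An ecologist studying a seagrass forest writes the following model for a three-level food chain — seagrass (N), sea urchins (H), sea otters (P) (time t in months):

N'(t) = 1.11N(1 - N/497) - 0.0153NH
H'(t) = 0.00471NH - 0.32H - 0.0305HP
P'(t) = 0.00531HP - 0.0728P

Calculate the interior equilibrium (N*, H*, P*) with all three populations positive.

From dP/dt = 0: 0.00531H* = 0.0728, so H* = 13.7.
From dN/dt = 0: 1.11(1 - N*/497) = 0.0153·13.7, giving N* = 497·(1 - 0.189) = 403.
From dH/dt = 0: 0.00471·403 - 0.32 = 0.0305P*, so P* = 1.58/0.0305 = 51.8.

N* ≈ 403, H* ≈ 13.7, P* ≈ 51.8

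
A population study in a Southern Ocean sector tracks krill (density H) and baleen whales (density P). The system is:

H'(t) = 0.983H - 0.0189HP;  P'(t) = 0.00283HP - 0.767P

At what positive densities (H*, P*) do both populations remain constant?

Set dP/dt = 0 with P > 0: 0.00283H - 0.767 = 0, so H* = 0.767/0.00283 = 271.
Set dH/dt = 0 with H > 0: 0.983 - 0.0189P = 0, so P* = 0.983/0.0189 = 52.

H* ≈ 271, P* ≈ 52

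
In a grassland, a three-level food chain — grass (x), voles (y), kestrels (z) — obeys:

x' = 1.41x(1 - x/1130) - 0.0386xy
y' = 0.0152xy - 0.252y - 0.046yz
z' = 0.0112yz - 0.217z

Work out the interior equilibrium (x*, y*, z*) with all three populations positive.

x* ≈ 531, y* ≈ 19.4, z* ≈ 170

From dz/dt = 0: 0.0112y* = 0.217, so y* = 19.4.
From dx/dt = 0: 1.41(1 - x*/1130) = 0.0386·19.4, giving x* = 1130·(1 - 0.53) = 531.
From dy/dt = 0: 0.0152·531 - 0.252 = 0.046z*, so z* = 7.81/0.046 = 170.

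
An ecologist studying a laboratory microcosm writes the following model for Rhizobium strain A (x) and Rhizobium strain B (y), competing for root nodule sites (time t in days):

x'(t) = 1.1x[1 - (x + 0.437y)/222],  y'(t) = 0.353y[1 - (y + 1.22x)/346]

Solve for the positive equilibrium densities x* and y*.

x* ≈ 152, y* ≈ 161

Setting both brackets to zero gives the nullclines x + 0.437y = 222 and 1.22x + y = 346.
Substituting y = 346 - 1.22x into the first: x(1 - 0.437·1.22) = 222 - 0.437·346.
So x* = 70.8/0.467 = 152, and then y* = 346 - 1.22·152 = 161.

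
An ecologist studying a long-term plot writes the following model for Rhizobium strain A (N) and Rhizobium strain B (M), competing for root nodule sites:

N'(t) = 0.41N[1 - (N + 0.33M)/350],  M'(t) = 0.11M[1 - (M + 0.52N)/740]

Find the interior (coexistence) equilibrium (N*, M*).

Setting both brackets to zero gives the nullclines N + 0.33M = 350 and 0.52N + M = 740.
Substituting M = 740 - 0.52N into the first: N(1 - 0.33·0.52) = 350 - 0.33·740.
So N* = 106/0.828 = 128, and then M* = 740 - 0.52·128 = 674.

N* ≈ 128, M* ≈ 674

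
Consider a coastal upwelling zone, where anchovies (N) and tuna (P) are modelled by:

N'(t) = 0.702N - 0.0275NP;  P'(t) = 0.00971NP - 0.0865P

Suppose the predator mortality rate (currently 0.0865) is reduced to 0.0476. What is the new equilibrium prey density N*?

At the interior fixed point, setting dP/dt = 0 with P > 0 fixes N* = (predator death rate)/(NP coefficient) — independent of the other coefficients.
With the change, N* = 0.0476/0.00971 = 4.9; it falls from 8.91.

N* ≈ 4.9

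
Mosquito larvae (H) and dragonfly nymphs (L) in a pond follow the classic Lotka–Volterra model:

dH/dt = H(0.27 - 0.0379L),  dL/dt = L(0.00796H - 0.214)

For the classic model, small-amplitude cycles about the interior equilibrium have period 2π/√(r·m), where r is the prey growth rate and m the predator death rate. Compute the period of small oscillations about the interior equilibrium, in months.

T ≈ 26.1 months

Here r = 0.27 and m = 0.214, so r·m = 0.0578.
ω = √0.0578 = 0.24 per month, hence T = 2π/ω ≈ 26.1 months.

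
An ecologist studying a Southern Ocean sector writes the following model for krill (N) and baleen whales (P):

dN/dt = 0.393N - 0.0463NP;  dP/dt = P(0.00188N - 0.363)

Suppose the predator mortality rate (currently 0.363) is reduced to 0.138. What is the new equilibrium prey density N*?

At the interior fixed point, setting dP/dt = 0 with P > 0 fixes N* = (predator death rate)/(NP coefficient) — independent of the other coefficients.
With the change, N* = 0.138/0.00188 = 73.4; it falls from 193.

N* ≈ 73.4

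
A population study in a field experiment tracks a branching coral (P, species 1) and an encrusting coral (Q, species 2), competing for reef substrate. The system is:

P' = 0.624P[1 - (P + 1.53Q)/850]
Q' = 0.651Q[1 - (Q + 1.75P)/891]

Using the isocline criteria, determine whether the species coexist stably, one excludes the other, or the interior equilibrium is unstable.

Compare the nullcline intercepts: K1/α12 = 850/1.53 = 556 < K2 = 891; K2/α21 = 891/1.75 = 509 < K1 = 850.
Since both are reversed, neither can invade when rare; the interior point is a saddle.

unstable coexistence (outcome depends on initial conditions)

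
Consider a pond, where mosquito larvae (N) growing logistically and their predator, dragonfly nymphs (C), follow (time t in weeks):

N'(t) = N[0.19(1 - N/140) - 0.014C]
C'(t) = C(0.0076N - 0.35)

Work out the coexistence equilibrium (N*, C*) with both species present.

From dC/dt = 0 with C > 0: 0.0076N* = 0.35, so N* = 46.1.
Substitute into dN/dt = 0: 0.19(1 - 46.1/140) = 0.014C*.
The bracket is 0.671, giving C* = 0.128/0.014 = 9.11.

N* ≈ 46.1, C* ≈ 9.11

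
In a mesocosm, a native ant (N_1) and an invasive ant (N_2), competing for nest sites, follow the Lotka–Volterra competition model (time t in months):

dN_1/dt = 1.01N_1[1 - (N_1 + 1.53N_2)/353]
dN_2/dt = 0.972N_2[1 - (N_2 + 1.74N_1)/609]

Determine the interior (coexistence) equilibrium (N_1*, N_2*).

Setting both brackets to zero gives the nullclines N_1 + 1.53N_2 = 353 and 1.74N_1 + N_2 = 609.
Substituting N_2 = 609 - 1.74N_1 into the first: N_1(1 - 1.53·1.74) = 353 - 1.53·609.
So N_1* = -579/-1.66 = 348, and then N_2* = 609 - 1.74·348 = 3.14.

N_1* ≈ 348, N_2* ≈ 3.14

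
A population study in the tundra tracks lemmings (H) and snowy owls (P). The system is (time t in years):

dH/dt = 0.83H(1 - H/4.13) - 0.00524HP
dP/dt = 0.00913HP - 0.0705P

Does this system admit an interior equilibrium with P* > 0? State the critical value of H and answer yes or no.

The predator equation gives dP/dt > 0 only when H > 0.0705/0.00913 = 7.72.
Without the predator, H → K = 4.13. Since 4.13 < 7.72, the predator cannot invade.

Threshold H = 7.72; K < 7.72, so no, the predator goes extinct.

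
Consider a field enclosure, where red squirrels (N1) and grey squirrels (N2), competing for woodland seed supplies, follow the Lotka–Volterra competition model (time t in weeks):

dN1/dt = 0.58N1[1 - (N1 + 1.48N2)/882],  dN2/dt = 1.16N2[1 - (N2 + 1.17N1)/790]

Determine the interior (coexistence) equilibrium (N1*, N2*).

Setting both brackets to zero gives the nullclines N1 + 1.48N2 = 882 and 1.17N1 + N2 = 790.
Substituting N2 = 790 - 1.17N1 into the first: N1(1 - 1.48·1.17) = 882 - 1.48·790.
So N1* = -287/-0.732 = 393, and then N2* = 790 - 1.17·393 = 331.

N1* ≈ 393, N2* ≈ 331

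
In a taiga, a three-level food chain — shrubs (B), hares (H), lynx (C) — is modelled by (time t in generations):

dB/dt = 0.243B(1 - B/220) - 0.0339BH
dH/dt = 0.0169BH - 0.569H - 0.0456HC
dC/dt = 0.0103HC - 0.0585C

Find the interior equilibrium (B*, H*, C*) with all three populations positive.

From dC/dt = 0: 0.0103H* = 0.0585, so H* = 5.68.
From dB/dt = 0: 0.243(1 - B*/220) = 0.0339·5.68, giving B* = 220·(1 - 0.792) = 45.7.
From dH/dt = 0: 0.0169·45.7 - 0.569 = 0.0456C*, so C* = 0.203/0.0456 = 4.45.

B* ≈ 45.7, H* ≈ 5.68, C* ≈ 4.45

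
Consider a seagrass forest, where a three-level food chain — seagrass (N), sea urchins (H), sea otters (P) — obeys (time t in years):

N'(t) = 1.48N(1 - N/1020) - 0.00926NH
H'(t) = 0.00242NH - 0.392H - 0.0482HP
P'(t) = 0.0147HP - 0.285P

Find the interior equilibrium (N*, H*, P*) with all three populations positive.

From dP/dt = 0: 0.0147H* = 0.285, so H* = 19.4.
From dN/dt = 0: 1.48(1 - N*/1020) = 0.00926·19.4, giving N* = 1020·(1 - 0.121) = 896.
From dH/dt = 0: 0.00242·896 - 0.392 = 0.0482P*, so P* = 1.78/0.0482 = 36.9.

N* ≈ 896, H* ≈ 19.4, P* ≈ 36.9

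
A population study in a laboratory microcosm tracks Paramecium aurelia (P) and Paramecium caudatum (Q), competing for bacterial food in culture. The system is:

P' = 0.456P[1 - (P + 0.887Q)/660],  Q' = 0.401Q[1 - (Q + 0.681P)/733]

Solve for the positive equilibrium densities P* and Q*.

P* ≈ 24.8, Q* ≈ 716

Setting both brackets to zero gives the nullclines P + 0.887Q = 660 and 0.681P + Q = 733.
Substituting Q = 733 - 0.681P into the first: P(1 - 0.887·0.681) = 660 - 0.887·733.
So P* = 9.83/0.396 = 24.8, and then Q* = 733 - 0.681·24.8 = 716.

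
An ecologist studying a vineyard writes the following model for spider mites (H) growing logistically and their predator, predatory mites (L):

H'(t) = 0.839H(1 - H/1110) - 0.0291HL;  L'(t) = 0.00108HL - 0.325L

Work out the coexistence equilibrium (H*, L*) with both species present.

H* ≈ 301, L* ≈ 21

From dL/dt = 0 with L > 0: 0.00108H* = 0.325, so H* = 301.
Substitute into dH/dt = 0: 0.839(1 - 301/1110) = 0.0291L*.
The bracket is 0.729, giving L* = 0.612/0.0291 = 21.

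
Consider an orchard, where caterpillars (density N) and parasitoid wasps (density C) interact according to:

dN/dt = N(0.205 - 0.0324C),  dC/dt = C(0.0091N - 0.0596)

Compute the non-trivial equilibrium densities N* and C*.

N* ≈ 6.55, C* ≈ 6.33

Set dC/dt = 0 with C > 0: 0.0091N - 0.0596 = 0, so N* = 0.0596/0.0091 = 6.55.
Set dN/dt = 0 with N > 0: 0.205 - 0.0324C = 0, so C* = 0.205/0.0324 = 6.33.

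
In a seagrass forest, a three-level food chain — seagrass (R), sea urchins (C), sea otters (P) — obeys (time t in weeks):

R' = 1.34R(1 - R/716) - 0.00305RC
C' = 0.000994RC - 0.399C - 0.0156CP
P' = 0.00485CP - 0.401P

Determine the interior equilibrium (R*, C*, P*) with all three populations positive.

R* ≈ 581, C* ≈ 82.7, P* ≈ 11.5

From dP/dt = 0: 0.00485C* = 0.401, so C* = 82.7.
From dR/dt = 0: 1.34(1 - R*/716) = 0.00305·82.7, giving R* = 716·(1 - 0.188) = 581.
From dC/dt = 0: 0.000994·581 - 0.399 = 0.0156P*, so P* = 0.179/0.0156 = 11.5.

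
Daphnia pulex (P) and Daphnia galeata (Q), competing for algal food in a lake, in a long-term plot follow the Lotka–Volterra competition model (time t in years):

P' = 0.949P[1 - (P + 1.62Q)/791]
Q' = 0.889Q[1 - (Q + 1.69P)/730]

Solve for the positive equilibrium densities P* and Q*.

P* ≈ 225, Q* ≈ 349

Setting both brackets to zero gives the nullclines P + 1.62Q = 791 and 1.69P + Q = 730.
Substituting Q = 730 - 1.69P into the first: P(1 - 1.62·1.69) = 791 - 1.62·730.
So P* = -392/-1.74 = 225, and then Q* = 730 - 1.69·225 = 349.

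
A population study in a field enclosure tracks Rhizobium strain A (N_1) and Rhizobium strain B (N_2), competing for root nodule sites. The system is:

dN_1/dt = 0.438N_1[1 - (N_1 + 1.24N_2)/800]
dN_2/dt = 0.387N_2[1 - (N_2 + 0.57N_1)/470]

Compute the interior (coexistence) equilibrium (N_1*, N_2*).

N_1* ≈ 741, N_2* ≈ 47.7

Setting both brackets to zero gives the nullclines N_1 + 1.24N_2 = 800 and 0.57N_1 + N_2 = 470.
Substituting N_2 = 470 - 0.57N_1 into the first: N_1(1 - 1.24·0.57) = 800 - 1.24·470.
So N_1* = 217/0.293 = 741, and then N_2* = 470 - 0.57·741 = 47.7.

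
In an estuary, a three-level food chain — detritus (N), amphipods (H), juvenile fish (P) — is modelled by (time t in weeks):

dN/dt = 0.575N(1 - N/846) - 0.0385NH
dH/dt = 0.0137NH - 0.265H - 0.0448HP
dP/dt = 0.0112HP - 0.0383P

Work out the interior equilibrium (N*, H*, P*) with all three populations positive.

N* ≈ 652, H* ≈ 3.42, P* ≈ 194

From dP/dt = 0: 0.0112H* = 0.0383, so H* = 3.42.
From dN/dt = 0: 0.575(1 - N*/846) = 0.0385·3.42, giving N* = 846·(1 - 0.229) = 652.
From dH/dt = 0: 0.0137·652 - 0.265 = 0.0448P*, so P* = 8.67/0.0448 = 194.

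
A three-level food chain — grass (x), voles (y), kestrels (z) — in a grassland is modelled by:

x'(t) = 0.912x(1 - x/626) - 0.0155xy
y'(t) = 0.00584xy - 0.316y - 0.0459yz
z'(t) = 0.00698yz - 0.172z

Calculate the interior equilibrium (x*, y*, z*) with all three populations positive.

x* ≈ 364, y* ≈ 24.6, z* ≈ 39.4

From dz/dt = 0: 0.00698y* = 0.172, so y* = 24.6.
From dx/dt = 0: 0.912(1 - x*/626) = 0.0155·24.6, giving x* = 626·(1 - 0.419) = 364.
From dy/dt = 0: 0.00584·364 - 0.316 = 0.0459z*, so z* = 1.81/0.0459 = 39.4.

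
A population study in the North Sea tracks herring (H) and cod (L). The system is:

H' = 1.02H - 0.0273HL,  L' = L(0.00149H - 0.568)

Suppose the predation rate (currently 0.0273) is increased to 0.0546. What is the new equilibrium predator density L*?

At the interior fixed point, setting dH/dt = 0 with H > 0 fixes L* = (prey growth rate)/(HL coefficient) — independent of the other coefficients.
With the change, L* = 1.02/0.0546 = 18.7; it falls from 37.4.

L* ≈ 18.7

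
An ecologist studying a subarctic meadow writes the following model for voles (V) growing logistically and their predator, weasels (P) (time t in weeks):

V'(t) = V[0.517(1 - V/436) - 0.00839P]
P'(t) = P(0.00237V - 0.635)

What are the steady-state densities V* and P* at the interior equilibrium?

From dP/dt = 0 with P > 0: 0.00237V* = 0.635, so V* = 268.
Substitute into dV/dt = 0: 0.517(1 - 268/436) = 0.00839P*.
The bracket is 0.385, giving P* = 0.199/0.00839 = 23.8.

V* ≈ 268, P* ≈ 23.8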